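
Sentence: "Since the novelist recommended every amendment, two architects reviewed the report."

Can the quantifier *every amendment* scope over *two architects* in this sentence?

No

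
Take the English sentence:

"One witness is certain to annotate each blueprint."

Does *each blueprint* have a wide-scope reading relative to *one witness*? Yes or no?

Yes

Infinitival complements of raising predicates do not block QR; *each blueprint* and *one witness* are effectively clausemates.
Nothing blocks QR of the lower DP to a position above the higher one, so inverse scope is available.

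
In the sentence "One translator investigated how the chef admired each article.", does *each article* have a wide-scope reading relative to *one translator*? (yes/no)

*each article* is embedded in the embedded question *how the chef admired each article*.
An indirect question is a wh-island; the filled [Spec,CP] blocks QR across the CP edge.
*each article* is confined to the island and cannot take scope over *one translator*.
(Only the surface reading survives: one fixed translator with respect to all the relevant articles.)

No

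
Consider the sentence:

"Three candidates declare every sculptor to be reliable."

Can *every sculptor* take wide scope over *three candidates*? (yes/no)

Yes

ECM infinitives lack a CP barrier, so *every sculptor* can QR over the matrix subject *three candidates*.
With no island boundary between them, the object can take inverse scope over the subject via ordinary QR within the clause.
The sentence is scopally ambiguous between *three candidates* > *every sculptor* and *every sculptor* > *three candidates*.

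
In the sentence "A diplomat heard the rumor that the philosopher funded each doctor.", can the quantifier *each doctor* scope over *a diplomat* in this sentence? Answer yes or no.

No

The DP *each doctor* is contained in the complex NP *the rumor that the philosopher funded each doctor*.
The complex NP is opaque for QR — the quantifier is frozen inside the noun's complement.
The inverse ordering *each doctor* > *a diplomat* is therefore underivable.
(Only the surface reading survives: one fixed diplomat with respect to all the relevant doctors.)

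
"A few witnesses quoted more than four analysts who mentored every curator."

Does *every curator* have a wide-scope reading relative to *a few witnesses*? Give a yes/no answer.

*every curator* occurs within the relative clause *who mentored every curator* modifying *more than four analysts*.
The relative clause forms an island for QR, so the quantifier is confined to the head noun's restrictor.
*every curator* is confined to the island and cannot take scope over *a few witnesses*.

No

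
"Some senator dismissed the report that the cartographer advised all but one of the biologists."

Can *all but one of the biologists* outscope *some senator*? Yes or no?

*all but one of the biologists* occurs within the complex NP *the report that the cartographer advised all but one of the biologists*.
Since the clause is the complement of a nominal head, the CNPC blocks scope extraction.
*all but one of the biologists* is confined to the island and cannot take scope over *some senator*.
(Only the surface reading survives: one fixed senator with respect to all the relevant biologists.)

No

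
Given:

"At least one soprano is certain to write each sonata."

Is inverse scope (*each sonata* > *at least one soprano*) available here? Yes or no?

The matrix predicate is a raising verb, whose infinitival complement is not a scope island — *each sonata* can QR into the matrix clause.
Ordinary QR to a clause-peripheral position gives the wide-scope LF for the lower DP.
Both orderings are possible: *at least one soprano* > *each sonata* and *each sonata* > *at least one soprano*.

Yes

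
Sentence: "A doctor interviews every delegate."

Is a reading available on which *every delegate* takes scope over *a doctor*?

Yes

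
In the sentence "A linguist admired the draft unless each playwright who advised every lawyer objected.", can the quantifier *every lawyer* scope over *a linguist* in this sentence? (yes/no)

*every lawyer* occurs within the relative clause *who advised every lawyer*, which is itself inside the adjunct *unless each playwright who advised every lawyer objected*.
Two island boundaries intervene — the relative clause and the adjunct. Either alone would block QR.
So *every lawyer* cannot raise to a position above *a linguist*.
(Only the surface reading survives: one fixed linguist with respect to all the relevant lawyers.)

No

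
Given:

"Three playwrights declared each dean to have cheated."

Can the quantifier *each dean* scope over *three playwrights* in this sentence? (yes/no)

Yes

The ECM infinitive is scope-transparent — *each dean* is free to raise above *three playwrights*.
Since no island is crossed, the inverse ordering is licensed alongside surface scope.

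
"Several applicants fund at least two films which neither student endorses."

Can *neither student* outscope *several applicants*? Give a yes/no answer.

*neither student* occurs within the relative clause *which neither student endorses* modifying *at least two films*.
QR out of a relative clause is ruled out by the relative-clause island constraint.
Hence only narrow scope for *neither student* (under *several applicants*) survives.

No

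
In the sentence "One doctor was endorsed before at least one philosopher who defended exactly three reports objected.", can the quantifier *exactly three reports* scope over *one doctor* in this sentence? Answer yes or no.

No

Structurally, *exactly three reports* is inside the relative clause *who defended exactly three reports*, which is itself inside the adjunct *before at least one philosopher who defended exactly three reports objected*.
Two island boundaries intervene — the relative clause and the adjunct. Either alone would block QR.
*exactly three reports* > *one doctor* would require crossing that boundary, which is illicit.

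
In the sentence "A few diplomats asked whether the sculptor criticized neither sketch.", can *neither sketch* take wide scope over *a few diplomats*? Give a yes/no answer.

*neither sketch* occurs within the embedded question *whether the sculptor criticized neither sketch*.
The wh-island constraint blocks QR out of an embedded interrogative.
So the wide-scope reading for *neither sketch* is blocked.

No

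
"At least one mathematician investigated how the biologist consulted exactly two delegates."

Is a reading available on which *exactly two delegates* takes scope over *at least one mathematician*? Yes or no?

*exactly two delegates* sits inside the embedded question *how the biologist consulted exactly two delegates*.
An indirect question is a wh-island; the filled [Spec,CP] blocks QR across the CP edge.
So *exactly two delegates* cannot raise high enough to outscope *at least one mathematician*; only the surface ordering *at least one mathematician* > *exactly two delegates* is available.

No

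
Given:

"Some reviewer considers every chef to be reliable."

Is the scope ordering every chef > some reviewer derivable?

*every chef* is the subject of an ECM infinitive — the infinitival complement of an ECM verb is not a scope island, so *every chef* can raise into the matrix clause.
Clause-internal QR can adjoin the lower DP above the subject, yielding the inverse reading.
Both orderings are possible: *some reviewer* > *every chef* and *every chef* > *some reviewer*.

Yes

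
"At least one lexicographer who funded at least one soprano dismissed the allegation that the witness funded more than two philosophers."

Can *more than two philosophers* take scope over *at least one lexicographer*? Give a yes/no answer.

No

*more than two philosophers* is embedded in the complex NP *the allegation that the witness funded more than two philosophers*.
The Complex NP Constraint bars QR out of the complement clause of a noun.
Hence only narrow scope for *more than two philosophers* (under *at least one lexicographer*) survives.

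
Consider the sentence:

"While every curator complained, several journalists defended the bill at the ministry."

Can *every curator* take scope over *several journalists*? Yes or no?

No

The target quantifier *every curator* is part of the adjunct clause *while every curator complained*.
The adjunct-island constraint bars QR out of an adverbial clause.
*every curator* is confined to the island and cannot take scope over *several journalists*.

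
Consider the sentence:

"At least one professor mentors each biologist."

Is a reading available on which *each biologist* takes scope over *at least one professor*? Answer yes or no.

Yes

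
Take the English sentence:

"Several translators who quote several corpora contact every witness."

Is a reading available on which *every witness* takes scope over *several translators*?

The RC *who quote several corpora* is an island, but *every witness* is not inside it — it is the matrix object, a clausemate of *several translators*.
QR within a single clause is free, so the lower quantifier may take scope over the higher one.

Yes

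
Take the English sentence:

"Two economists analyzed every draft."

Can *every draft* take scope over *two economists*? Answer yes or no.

Yes

Both DPs are arguments of the same predicate; there is no clause or island boundary between them.
Ordinary QR to a clause-peripheral position gives the wide-scope LF for the lower DP.
Both orderings are possible: *two economists* > *every draft* and *every draft* > *two economists*.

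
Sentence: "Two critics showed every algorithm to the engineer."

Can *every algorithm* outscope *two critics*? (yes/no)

*two critics* and *every algorithm* are co-arguments of the matrix verb, with nothing but a clause-internal boundary between them.
Clause-internal QR can adjoin the lower DP above the subject, yielding the inverse reading.

Yes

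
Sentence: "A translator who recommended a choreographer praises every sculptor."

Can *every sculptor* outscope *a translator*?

The RC *who recommended a choreographer* is an island, but *every sculptor* is not inside it — it is the matrix object, a clausemate of *a translator*.
Since no island is crossed, the inverse ordering is licensed alongside surface scope.

Yes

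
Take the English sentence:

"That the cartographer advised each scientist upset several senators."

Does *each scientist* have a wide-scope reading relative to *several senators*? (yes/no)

No

Structurally, *each scientist* is inside the sentential subject *that the cartographer advised each scientist*.
The Sentential Subject Constraint rules out raising the quantifier out of the that-clause subject.
So *each scientist* cannot raise to a position above *several senators*.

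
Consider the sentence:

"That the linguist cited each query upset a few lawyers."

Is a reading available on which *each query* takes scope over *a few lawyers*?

*each query* is embedded in the sentential subject *that the linguist cited each query*.
The Sentential Subject Constraint rules out raising the quantifier out of the that-clause subject.
*each query* is confined to the island and cannot take scope over *a few lawyers*.

No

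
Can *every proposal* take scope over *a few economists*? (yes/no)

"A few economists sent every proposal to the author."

Yes

*every proposal* is the matrix object and *a few economists* the matrix subject; the two are clausemates.
Since no island is crossed, the inverse ordering is licensed alongside surface scope.
Both orderings are possible: *a few economists* > *every proposal* and *every proposal* > *a few economists*.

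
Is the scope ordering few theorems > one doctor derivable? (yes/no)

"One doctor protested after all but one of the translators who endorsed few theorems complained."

The DP *few theorems* is contained in the relative clause *who endorsed few theorems*, which is itself inside the adjunct *after all but one of the translators who endorsed few theorems complained*.
The quantifier would have to escape first the RC and then the adjunct — two independent island violations.
The inverse ordering *few theorems* > *one doctor* is therefore underivable.

No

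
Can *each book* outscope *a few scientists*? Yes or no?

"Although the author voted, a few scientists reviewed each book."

*each book* is a matrix argument; the adjunct is an island but the target quantifier is outside it.
Since no island is crossed, the inverse ordering is licensed alongside surface scope.
So *each book* > *a few scientists* is among the available readings.

Yes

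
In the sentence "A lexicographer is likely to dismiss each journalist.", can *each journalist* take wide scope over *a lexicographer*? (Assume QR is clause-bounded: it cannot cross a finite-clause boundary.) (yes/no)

Yes

The matrix predicate is a raising verb, whose infinitival complement is not a scope island — *each journalist* can QR into the matrix clause.
Nothing blocks QR of the lower DP to a position above the higher one, so inverse scope is available.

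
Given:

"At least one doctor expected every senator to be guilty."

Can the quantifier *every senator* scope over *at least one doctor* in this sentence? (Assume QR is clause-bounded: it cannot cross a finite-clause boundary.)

Yes

*every senator* is the subject of an ECM infinitive — the infinitival complement of an ECM verb is not a scope island, so *every senator* can raise into the matrix clause.
QR within a single clause is free, so the lower quantifier may take scope over the higher one.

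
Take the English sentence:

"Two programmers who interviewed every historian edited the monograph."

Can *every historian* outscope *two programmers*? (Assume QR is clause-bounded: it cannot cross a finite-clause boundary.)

No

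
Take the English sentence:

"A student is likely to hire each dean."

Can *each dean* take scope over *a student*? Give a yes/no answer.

Yes

*each dean* is the object of the infinitival complement of a raising predicate; raising infinitives are transparent for QR, so the two DPs are in effect clausemates.
Nothing blocks QR of the lower DP to a position above the higher one, so inverse scope is available.
The sentence is scopally ambiguous between *a student* > *each dean* and *each dean* > *a student*.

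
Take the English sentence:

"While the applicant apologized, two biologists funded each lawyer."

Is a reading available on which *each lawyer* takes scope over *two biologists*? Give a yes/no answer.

Neither queried DP is inside the adjunct, so the adjunct-island constraint does not apply.
QR within a single clause is free, so the lower quantifier may take scope over the higher one.

Yes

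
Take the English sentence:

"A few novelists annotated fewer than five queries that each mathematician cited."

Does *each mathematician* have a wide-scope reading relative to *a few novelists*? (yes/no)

*each mathematician* occurs within the relative clause *that each mathematician cited* modifying *fewer than five queries*.
Relative clauses block scope extraction: QR cannot target a position outside the modified NP.
There is no licit LF on which *each mathematician* c-commands *a few novelists*.

No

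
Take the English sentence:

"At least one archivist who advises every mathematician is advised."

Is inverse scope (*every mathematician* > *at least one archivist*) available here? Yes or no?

No

The target quantifier *every mathematician* is part of the relative clause *who advises every mathematician*.
Relative clauses block scope extraction: QR cannot target a position outside the modified NP.
*every mathematician* is confined to the island and cannot take scope over *at least one archivist*.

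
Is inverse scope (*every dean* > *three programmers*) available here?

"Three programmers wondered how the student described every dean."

Structurally, *every dean* is inside the embedded question *how the student described every dean*.
Embedded wh-clauses are opaque for QR, so the quantifier stays inside the question.
Hence only narrow scope for *every dean* (under *three programmers*) survives.

No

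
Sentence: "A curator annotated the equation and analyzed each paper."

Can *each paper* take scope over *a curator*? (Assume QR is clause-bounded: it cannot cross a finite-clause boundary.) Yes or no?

No

Structurally, *each paper* is inside one conjunct of the coordinate structure (*analyzed each paper*).
A quantifier cannot raise out of one conjunct of a coordination across the whole coordinate structure — the CSC applies to QR.
There is no licit LF on which *each paper* c-commands *a curator*.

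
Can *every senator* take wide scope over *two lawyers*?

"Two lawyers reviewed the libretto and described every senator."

*every senator* is embedded in one conjunct of the coordinate structure (*described every senator*).
Asymmetric QR out of one conjunct violates the Coordinate Structure Constraint.
*every senator* is confined to the island and cannot take scope over *two lawyers*.

No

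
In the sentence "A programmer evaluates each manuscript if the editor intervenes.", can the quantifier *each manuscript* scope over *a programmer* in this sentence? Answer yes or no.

Yes

Although there is an adjunct clause, *each manuscript* is in the main clause, not inside the adjunct.
Ordinary QR to a clause-peripheral position gives the wide-scope LF for the lower DP.
So *each manuscript* > *a programmer* is among the available readings.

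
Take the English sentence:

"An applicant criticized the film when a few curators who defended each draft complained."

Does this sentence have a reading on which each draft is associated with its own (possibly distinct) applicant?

No

This is the *each draft* > *an applicant* reading.
The DP *each draft* is contained in the relative clause *who defended each draft*, which is itself inside the adjunct *when a few curators who defended each draft complained*.
Two island boundaries intervene — the relative clause and the adjunct. Either alone would block QR.
So *each draft* cannot raise high enough to outscope *an applicant*; only the surface ordering *an applicant* > *each draft* is available.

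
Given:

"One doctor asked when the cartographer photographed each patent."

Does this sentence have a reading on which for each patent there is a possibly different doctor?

No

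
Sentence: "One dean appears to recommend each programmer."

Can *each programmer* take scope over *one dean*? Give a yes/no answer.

Yes

The matrix predicate is a raising verb, whose infinitival complement is not a scope island — *each programmer* can QR into the matrix clause.
Nothing blocks QR of the lower DP to a position above the higher one, so inverse scope is available.
The sentence is scopally ambiguous between *one dean* > *each programmer* and *each programmer* > *one dean*.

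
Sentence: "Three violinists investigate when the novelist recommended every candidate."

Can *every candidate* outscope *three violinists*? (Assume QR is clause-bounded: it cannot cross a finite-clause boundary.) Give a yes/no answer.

*every candidate* sits inside the embedded question *when the novelist recommended every candidate*.
The wh-island constraint blocks QR out of an embedded interrogative.
There is no licit LF on which *every candidate* c-commands *three violinists*.

No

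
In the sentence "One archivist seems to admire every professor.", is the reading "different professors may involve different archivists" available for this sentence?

Yes

The described interpretation is the *every professor* > *one archivist* scoping.
*every professor* is the object of the infinitival complement of a raising predicate; raising infinitives are transparent for QR, so the two DPs are in effect clausemates.
Clause-internal QR can adjoin the lower DP above the subject, yielding the inverse reading.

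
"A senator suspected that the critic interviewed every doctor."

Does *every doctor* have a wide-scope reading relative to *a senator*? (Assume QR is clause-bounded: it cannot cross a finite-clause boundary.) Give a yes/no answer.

Structurally, *every doctor* is inside the finite complement clause *that the critic interviewed every doctor*.
Finite CP is the ceiling for QR here, by assumption.
So *every doctor* cannot raise high enough to outscope *a senator*; only the surface ordering *a senator* > *every doctor* is available.

No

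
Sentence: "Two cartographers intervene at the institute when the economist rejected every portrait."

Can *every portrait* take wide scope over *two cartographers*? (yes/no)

No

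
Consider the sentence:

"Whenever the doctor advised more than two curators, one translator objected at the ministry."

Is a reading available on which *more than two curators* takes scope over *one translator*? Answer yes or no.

No

*more than two curators* occurs within the adjunct clause *whenever the doctor advised more than two curators*.
Scope out of an adjunct clause is unavailable: QR respects the adjunct-island constraint.
So *more than two curators* cannot raise to a position above *one translator*.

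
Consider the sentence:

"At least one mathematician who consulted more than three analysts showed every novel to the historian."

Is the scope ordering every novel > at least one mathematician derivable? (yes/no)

Yes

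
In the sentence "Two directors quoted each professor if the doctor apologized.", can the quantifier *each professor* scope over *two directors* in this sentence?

Yes

Although there is an adjunct clause, *each professor* is in the main clause, not inside the adjunct.
Clause-internal QR can adjoin the lower DP above the subject, yielding the inverse reading.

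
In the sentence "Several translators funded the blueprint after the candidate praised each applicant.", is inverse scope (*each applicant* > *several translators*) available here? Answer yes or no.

No

*each applicant* is embedded in the adjunct clause *after the candidate praised each applicant*.
Scope out of an adjunct clause is unavailable: QR respects the adjunct-island constraint.
*each applicant* > *several translators* would require crossing that boundary, which is illicit.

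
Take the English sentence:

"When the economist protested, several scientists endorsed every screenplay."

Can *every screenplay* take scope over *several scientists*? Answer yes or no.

Yes

Although there is an adjunct clause, *every screenplay* is in the main clause, not inside the adjunct.
Ordinary QR to a clause-peripheral position gives the wide-scope LF for the lower DP.
The sentence is scopally ambiguous between *several scientists* > *every screenplay* and *every screenplay* > *several scientists*.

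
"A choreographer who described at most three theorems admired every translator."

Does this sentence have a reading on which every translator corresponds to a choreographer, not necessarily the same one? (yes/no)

The described interpretation is the *every translator* > *a choreographer* scoping.
The relative clause *who described at most three theorems* modifies *a choreographer*, but *every translator* is not inside that relative clause — it is an argument of the matrix verb.
No island intervenes, so both surface and inverse scope are derivable.

Yes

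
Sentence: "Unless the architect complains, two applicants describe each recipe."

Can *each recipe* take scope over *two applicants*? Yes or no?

Neither queried DP is inside the adjunct, so the adjunct-island constraint does not apply.
No island intervenes, so both surface and inverse scope are derivable.

Yes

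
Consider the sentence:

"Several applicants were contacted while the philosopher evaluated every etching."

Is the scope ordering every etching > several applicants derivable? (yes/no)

Structurally, *every etching* is inside the adjunct clause *while the philosopher evaluated every etching*.
Since the clause is an adjunct (not a complement), the Adjunct Condition blocks QR across its edge.
So *every etching* cannot raise to a position above *several applicants*.

No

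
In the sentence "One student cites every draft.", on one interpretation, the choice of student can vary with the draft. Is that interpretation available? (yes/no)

Yes

That reading corresponds to *every draft* > *one student*.
Both DPs are arguments of the same predicate; there is no clause or island boundary between them.
Ordinary QR to a clause-peripheral position gives the wide-scope LF for the lower DP.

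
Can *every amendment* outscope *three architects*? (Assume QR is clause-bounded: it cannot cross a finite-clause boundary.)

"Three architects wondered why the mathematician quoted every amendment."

No

*every amendment* occurs within the embedded question *why the mathematician quoted every amendment*.
The wh-island constraint blocks QR out of an embedded interrogative.
*every amendment* is confined to the island and cannot take scope over *three architects*.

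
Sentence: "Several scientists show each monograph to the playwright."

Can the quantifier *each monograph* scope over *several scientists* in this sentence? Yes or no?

*several scientists* and *each monograph* are co-arguments of the matrix verb, with nothing but a clause-internal boundary between them.
No island intervenes, so both surface and inverse scope are derivable.

Yes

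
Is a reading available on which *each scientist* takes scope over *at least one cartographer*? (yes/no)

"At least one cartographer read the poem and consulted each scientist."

*each scientist* sits inside one conjunct of the coordinate structure (*consulted each scientist*).
Coordinate structures are islands for non-across-the-board movement, QR included.
So the wide-scope reading for *each scientist* is blocked.
(Only the surface reading survives: one fixed cartographer with respect to all the relevant scientists.)

No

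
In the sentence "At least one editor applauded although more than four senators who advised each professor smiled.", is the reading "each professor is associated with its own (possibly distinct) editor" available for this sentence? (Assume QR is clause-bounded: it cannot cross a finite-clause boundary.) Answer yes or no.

That reading corresponds to *each professor* > *at least one editor*.
Structurally, *each professor* is inside the relative clause *who advised each professor*, which is itself inside the adjunct *although more than four senators who advised each professor smiled*.
Nested islands: the RC island is itself inside an adjunct island, so wide scope is doubly excluded.
So *each professor* cannot raise to a position above *at least one editor*.
(Only the surface reading survives: one fixed editor with respect to all the relevant professors.)

No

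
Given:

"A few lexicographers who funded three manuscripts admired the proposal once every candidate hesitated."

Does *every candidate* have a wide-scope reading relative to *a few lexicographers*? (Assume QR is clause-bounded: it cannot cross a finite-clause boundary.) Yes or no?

*every candidate* is embedded in the adjunct clause *once every candidate hesitated*.
Since the clause is an adjunct (not a complement), the Adjunct Condition blocks QR across its edge.
*every candidate* > *a few lexicographers* would require crossing that boundary, which is illicit.

No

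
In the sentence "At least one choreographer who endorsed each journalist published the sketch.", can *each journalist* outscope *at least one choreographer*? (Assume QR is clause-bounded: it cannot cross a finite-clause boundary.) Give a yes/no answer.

*each journalist* occurs within the relative clause *who endorsed each journalist*.
Quantifiers inside a relative clause are trapped there; the RC boundary blocks QR.
Hence only narrow scope for *each journalist* (under *at least one choreographer*) survives.

No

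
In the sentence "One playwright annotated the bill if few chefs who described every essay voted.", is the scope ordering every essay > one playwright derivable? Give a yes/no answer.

No

*every essay* occurs within the relative clause *who described every essay*, which is itself inside the adjunct *if few chefs who described every essay voted*.
Both the relative clause and the enclosing adjunct are scope islands; QR cannot cross either.
There is no licit LF on which *every essay* c-commands *one playwright*.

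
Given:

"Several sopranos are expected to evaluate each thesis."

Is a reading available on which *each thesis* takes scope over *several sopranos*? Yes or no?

Yes

*each thesis* is the object of the infinitival complement of a raising predicate; raising infinitives are transparent for QR, so the two DPs are in effect clausemates.
Since no island is crossed, the inverse ordering is licensed alongside surface scope.
Both orderings are possible: *several sopranos* > *each thesis* and *each thesis* > *several sopranos*.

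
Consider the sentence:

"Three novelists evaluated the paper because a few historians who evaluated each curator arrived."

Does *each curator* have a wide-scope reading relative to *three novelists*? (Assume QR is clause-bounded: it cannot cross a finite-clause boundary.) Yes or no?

No

The DP *each curator* is contained in the relative clause *who evaluated each curator*, which is itself inside the adjunct *because a few historians who evaluated each curator arrived*.
Two island boundaries intervene — the relative clause and the adjunct. Either alone would block QR.
*each curator* is confined to the island and cannot take scope over *three novelists*.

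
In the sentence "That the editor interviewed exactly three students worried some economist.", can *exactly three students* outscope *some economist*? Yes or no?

No

*exactly three students* sits inside the sentential subject *that the editor interviewed exactly three students*.
The subject-island constraint blocks QR out of a clausal subject.
So the wide-scope reading for *exactly three students* is blocked.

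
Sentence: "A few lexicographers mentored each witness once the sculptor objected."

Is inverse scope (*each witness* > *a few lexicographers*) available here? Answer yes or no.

Yes

Although there is an adjunct clause, *each witness* is in the main clause, not inside the adjunct.
No island intervenes, so both surface and inverse scope are derivable.
So *each witness* > *a few lexicographers* is among the available readings.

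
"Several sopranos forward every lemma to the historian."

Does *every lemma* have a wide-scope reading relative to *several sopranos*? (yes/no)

*several sopranos* and *every lemma* are co-arguments of the matrix verb, with nothing but a clause-internal boundary between them.
Ordinary QR to a clause-peripheral position gives the wide-scope LF for the lower DP.
So *every lemma* > *several sopranos* is among the available readings.

Yes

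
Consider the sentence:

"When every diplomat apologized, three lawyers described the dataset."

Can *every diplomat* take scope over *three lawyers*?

*every diplomat* is embedded in the adjunct clause *when every diplomat apologized*.
Adjunct clauses are scope islands: a quantifier inside an adjunct cannot raise into the matrix clause.
The ordering *every diplomat* > *three lawyers* is therefore underivable.

No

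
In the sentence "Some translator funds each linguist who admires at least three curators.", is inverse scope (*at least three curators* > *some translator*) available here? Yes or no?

Structurally, *at least three curators* is inside the relative clause *who admires at least three curators* modifying *each linguist*.
QR out of a relative clause is ruled out by the relative-clause island constraint.
The inverse ordering *at least three curators* > *some translator* is therefore underivable.

No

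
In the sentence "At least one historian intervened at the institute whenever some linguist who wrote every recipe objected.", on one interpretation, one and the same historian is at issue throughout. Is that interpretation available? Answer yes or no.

Yes

The described interpretation is the *at least one historian* > *every recipe* scoping.
Surface scope (*at least one historian* > *every recipe*) is always derivable; islands only block QR, not in-situ interpretation.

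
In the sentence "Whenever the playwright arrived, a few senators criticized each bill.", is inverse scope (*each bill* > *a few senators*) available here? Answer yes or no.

Yes

The adjunct clause does not contain *each bill*, which is the matrix object.
No island intervenes, so both surface and inverse scope are derivable.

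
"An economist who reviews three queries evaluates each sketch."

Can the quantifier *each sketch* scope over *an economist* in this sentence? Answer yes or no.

Yes

The RC *who reviews three queries* is an island, but *each sketch* is not inside it — it is the matrix object, a clausemate of *an economist*.
Nothing blocks QR of the lower DP to a position above the higher one, so inverse scope is available.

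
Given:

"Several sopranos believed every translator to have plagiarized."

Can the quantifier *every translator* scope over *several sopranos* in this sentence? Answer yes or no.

Yes

*every translator* is an ECM subject; ECM complements are not islands, and the embedded quantifier may take matrix scope.
With no island boundary between them, the object can take inverse scope over the subject via ordinary QR within the clause.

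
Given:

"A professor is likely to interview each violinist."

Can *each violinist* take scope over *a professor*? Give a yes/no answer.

Yes

*each violinist* is inside a raising infinitive, which is transparent to QR (no CP barrier), so it behaves as a matrix argument.
Ordinary QR to a clause-peripheral position gives the wide-scope LF for the lower DP.
Both orderings are possible: *a professor* > *each violinist* and *each violinist* > *a professor*.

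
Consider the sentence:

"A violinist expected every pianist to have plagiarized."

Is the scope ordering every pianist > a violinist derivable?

Yes

This is an ECM construction: *every pianist* is the infinitival subject, Case-marked by the matrix verb, and the infinitive is transparent for QR.
With no island boundary between them, the object can take inverse scope over the subject via ordinary QR within the clause.
Both orderings are possible: *a violinist* > *every pianist* and *every pianist* > *a violinist*.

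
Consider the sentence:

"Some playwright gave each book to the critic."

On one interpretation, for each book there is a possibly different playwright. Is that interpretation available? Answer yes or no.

The described interpretation is the *each book* > *some playwright* scoping.
*each book* and *some playwright* are in the same minimal clause.
No island intervenes, so both surface and inverse scope are derivable.

Yes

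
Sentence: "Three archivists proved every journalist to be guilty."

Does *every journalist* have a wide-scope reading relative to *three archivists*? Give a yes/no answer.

Yes

*every journalist* is an ECM subject; ECM complements are not islands, and the embedded quantifier may take matrix scope.
Nothing blocks QR of the lower DP to a position above the higher one, so inverse scope is available.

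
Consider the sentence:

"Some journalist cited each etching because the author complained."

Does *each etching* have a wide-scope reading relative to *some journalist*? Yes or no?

*each etching* is a matrix argument; the adjunct is an island but the target quantifier is outside it.
Ordinary QR to a clause-peripheral position gives the wide-scope LF for the lower DP.
The sentence is scopally ambiguous between *some journalist* > *each etching* and *each etching* > *some journalist*.

Yes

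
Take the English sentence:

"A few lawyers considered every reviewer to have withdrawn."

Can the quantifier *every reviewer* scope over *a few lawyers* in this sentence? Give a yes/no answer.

Yes

*every reviewer* is an ECM subject; ECM complements are not islands, and the embedded quantifier may take matrix scope.
Clause-internal QR can adjoin the lower DP above the subject, yielding the inverse reading.
So *every reviewer* > *a few lawyers* is among the available readings.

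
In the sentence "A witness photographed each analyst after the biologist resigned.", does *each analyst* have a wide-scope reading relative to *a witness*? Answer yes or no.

Yes

The adjunct island is irrelevant here — *each analyst* and *a witness* are both in the matrix clause.
Clause-internal QR can adjoin the lower DP above the subject, yielding the inverse reading.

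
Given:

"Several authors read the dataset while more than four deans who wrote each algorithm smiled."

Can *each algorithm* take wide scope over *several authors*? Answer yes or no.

*each algorithm* sits inside the relative clause *who wrote each algorithm*, which is itself inside the adjunct *while more than four deans who wrote each algorithm smiled*.
Nested islands: the RC island is itself inside an adjunct island, so wide scope is doubly excluded.
The inverse ordering *each algorithm* > *several authors* is therefore underivable.

No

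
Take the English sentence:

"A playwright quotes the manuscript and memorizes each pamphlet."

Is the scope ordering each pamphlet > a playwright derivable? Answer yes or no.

No

Structurally, *each pamphlet* is inside one conjunct of the coordinate structure (*memorizes each pamphlet*).
Coordinate structures are islands for non-across-the-board movement, QR included.
The inverse ordering *each pamphlet* > *a playwright* is therefore underivable.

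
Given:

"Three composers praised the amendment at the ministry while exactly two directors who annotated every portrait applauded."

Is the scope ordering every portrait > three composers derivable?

The target quantifier *every portrait* is part of the relative clause *who annotated every portrait*, which is itself inside the adjunct *while exactly two directors who annotated every portrait applauded*.
Two island boundaries intervene — the relative clause and the adjunct. Either alone would block QR.
Hence only narrow scope for *every portrait* (under *three composers*) survives.

No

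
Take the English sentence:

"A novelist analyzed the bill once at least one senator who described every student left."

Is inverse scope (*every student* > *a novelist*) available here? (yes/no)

Structurally, *every student* is inside the relative clause *who described every student*, which is itself inside the adjunct *once at least one senator who described every student left*.
Two island boundaries intervene — the relative clause and the adjunct. Either alone would block QR.
There is no licit LF on which *every student* c-commands *a novelist*.

No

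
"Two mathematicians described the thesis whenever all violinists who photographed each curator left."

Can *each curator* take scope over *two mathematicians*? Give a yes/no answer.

No

The target quantifier *each curator* is part of the relative clause *who photographed each curator*, which is itself inside the adjunct *whenever all violinists who photographed each curator left*.
Two island boundaries intervene — the relative clause and the adjunct. Either alone would block QR.
*each curator* > *two mathematicians* would require crossing that boundary, which is illicit.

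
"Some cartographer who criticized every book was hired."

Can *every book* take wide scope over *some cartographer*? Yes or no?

Structurally, *every book* is inside the relative clause *who criticized every book*.
A relative clause is a scope island — quantifier raising cannot cross its boundary.
The inverse ordering *every book* > *some cartographer* is therefore underivable.

No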